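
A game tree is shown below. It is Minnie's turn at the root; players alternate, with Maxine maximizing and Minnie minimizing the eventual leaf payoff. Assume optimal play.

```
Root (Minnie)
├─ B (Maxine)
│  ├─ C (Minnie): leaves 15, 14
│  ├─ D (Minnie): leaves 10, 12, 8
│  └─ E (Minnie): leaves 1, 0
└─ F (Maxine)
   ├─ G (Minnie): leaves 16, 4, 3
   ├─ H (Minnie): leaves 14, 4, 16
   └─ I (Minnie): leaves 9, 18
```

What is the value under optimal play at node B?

C: min(15, 14) = 14
D: min(10, 12, 8) = 8
E: min(1, 0) = 0
B: max(14, 8, 0) = 14

14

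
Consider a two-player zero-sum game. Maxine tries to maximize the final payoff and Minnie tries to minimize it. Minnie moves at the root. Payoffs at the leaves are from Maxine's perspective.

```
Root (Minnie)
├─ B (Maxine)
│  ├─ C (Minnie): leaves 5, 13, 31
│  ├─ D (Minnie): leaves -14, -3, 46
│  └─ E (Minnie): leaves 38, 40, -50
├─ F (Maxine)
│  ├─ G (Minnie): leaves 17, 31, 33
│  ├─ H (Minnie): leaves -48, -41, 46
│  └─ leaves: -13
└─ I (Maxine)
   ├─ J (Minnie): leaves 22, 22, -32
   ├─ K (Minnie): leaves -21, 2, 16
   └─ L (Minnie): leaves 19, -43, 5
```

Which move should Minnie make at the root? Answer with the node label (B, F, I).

I

C (Minnie): min(5, 13, 31) = 5
D (Minnie): min(-14, -3, 46) = -14
E (Minnie): min(38, 40, -50) = -50
B (Maxine): max(5, -14, -50) = 5
G (Minnie): min(17, 31, 33) = 17
H (Minnie): min(-48, -41, 46) = -48
F (Maxine): max(17, -48, -13) = 17
J (Minnie): min(22, 22, -32) = -32
K (Minnie): min(-21, 2, 16) = -21
L (Minnie): min(19, -43, 5) = -43
I (Maxine): max(-32, -21, -43) = -21
Root (Minnie): min(5, 17, -21) = -21
Minnie picks the child with the lowest value: I (value -21).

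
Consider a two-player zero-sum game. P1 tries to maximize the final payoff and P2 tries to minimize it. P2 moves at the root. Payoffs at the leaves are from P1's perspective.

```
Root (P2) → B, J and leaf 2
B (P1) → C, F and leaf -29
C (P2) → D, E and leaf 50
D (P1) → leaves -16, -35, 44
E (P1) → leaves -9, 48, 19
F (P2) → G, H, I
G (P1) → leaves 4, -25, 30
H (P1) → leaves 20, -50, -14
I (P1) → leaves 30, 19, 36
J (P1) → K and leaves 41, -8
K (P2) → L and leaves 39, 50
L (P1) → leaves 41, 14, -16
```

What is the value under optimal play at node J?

L: max(41, 14, -16) = 41
K: min(41, 39, 50) = 39
J: max(39, 41, -8) = 41

41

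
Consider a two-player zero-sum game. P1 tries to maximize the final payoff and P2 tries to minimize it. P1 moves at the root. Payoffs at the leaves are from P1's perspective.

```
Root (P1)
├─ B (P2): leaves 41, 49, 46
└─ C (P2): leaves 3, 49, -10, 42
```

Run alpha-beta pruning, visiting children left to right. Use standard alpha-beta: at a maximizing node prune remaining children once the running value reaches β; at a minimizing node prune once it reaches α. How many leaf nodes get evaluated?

4

B [α=-∞,β=+∞]: v=41
C [α=41,β=+∞]: v=3 after child 1 ≤ α → α-cutoff, skip 3
Root [α=-∞,β=+∞]: v=41
Leaves evaluated: 4 of 7.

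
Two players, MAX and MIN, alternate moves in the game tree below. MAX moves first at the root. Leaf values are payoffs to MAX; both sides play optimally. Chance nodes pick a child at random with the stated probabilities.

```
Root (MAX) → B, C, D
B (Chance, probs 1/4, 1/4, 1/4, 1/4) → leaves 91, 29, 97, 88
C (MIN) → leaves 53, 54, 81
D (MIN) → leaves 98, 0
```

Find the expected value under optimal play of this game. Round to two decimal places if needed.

76.25

B (Chance): 1/4·91 + 1/4·29 + 1/4·97 + 1/4·88 = 76.25
C (MIN): min(53, 54, 81) = 53
D (MIN): min(98, 0) = 0
Root (MAX): max(76.25, 53, 0) = 76.25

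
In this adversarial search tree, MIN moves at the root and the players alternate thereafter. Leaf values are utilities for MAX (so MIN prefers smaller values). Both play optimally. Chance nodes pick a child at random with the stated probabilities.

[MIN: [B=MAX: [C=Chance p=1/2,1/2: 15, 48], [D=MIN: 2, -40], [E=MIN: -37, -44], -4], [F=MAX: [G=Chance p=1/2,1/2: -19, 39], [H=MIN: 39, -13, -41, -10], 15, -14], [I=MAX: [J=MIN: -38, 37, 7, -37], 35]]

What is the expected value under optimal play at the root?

15

C (Chance): 1/2·15 + 1/2·48 = 31.5
D (MIN): min(2, -40) = -40
E (MIN): min(-37, -44) = -44
B (MAX): max(31.5, -40, -44, -4) = 31.5
G (Chance): 1/2·-19 + 1/2·39 = 10
H (MIN): min(39, -13, -41, -10) = -41
F (MAX): max(10, -41, 15, -14) = 15
J (MIN): min(-38, 37, 7, -37) = -38
I (MAX): max(-38, 35) = 35
Root (MIN): min(31.5, 15, 35) = 15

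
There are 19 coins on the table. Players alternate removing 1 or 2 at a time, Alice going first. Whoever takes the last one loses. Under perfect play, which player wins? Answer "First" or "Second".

Second

i:   0  1  2  3  4  5  6  7  8  9 10 11 12 13 14 15 16 17 18 19
     W  L  W  W  L  W  W  L  W  W  L  W  W  L  W  W  L  W  W  L
Position 19 is L, so the second player wins.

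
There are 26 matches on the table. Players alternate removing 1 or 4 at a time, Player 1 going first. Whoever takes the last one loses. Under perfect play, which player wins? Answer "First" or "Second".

Compute winning (W) and losing (L) positions by backward induction:
i:   0  1  2  3  4  5  6  7  8  9 10 11 12 13 14 15 16 17 18 19 20 21 22 23 24 25 26
     W  L  W  L  W  W  L  W  L  W  W  L  W  L  W  W  L  W  L  W  W  L  W  L  W  W  L
Position 26 is L, so the second player wins.

Second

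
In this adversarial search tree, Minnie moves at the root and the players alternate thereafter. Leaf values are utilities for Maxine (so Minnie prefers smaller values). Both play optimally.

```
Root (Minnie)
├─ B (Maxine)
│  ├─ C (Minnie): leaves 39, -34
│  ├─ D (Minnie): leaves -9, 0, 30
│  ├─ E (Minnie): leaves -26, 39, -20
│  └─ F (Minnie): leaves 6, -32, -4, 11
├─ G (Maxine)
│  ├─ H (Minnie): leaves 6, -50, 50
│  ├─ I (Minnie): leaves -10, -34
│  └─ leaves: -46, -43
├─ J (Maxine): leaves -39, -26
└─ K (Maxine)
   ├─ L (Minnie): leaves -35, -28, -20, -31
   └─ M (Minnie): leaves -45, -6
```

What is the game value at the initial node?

-35

C (Minnie): min(39, -34) = -34
D (Minnie): min(-9, 0, 30) = -9
E (Minnie): min(-26, 39, -20) = -26
F (Minnie): min(6, -32, -4, 11) = -32
B (Maxine): max(-34, -9, -26, -32) = -9
H (Minnie): min(6, -50, 50) = -50
I (Minnie): min(-10, -34) = -34
G (Maxine): max(-50, -34, -46, -43) = -34
J (Maxine): max(-39, -26) = -26
L (Minnie): min(-35, -28, -20, -31) = -35
M (Minnie): min(-45, -6) = -45
K (Maxine): max(-35, -45) = -35
Root (Minnie): min(-9, -34, -26, -35) = -35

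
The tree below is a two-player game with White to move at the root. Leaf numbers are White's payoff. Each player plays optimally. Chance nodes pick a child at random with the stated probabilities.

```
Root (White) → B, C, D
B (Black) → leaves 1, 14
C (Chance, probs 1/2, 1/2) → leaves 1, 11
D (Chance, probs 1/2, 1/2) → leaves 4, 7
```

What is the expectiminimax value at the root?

6

B (Black): min(1, 14) = 1
C (Chance): 1/2·1 + 1/2·11 = 6
D (Chance): 1/2·4 + 1/2·7 = 5.5
Root (White): max(1, 6, 5.5) = 6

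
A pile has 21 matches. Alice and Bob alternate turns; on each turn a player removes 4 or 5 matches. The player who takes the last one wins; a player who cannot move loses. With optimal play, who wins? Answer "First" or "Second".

Compute winning (W) and losing (L) positions by backward induction:
i:   0  1  2  3  4  5  6  7  8  9 10 11 12 13 14 15 16 17 18 19 20 21
     L  L  L  L  W  W  W  W  W  L  L  L  L  W  W  W  W  W  L  L  L  L
Position 21 is L, so the second player wins.

Second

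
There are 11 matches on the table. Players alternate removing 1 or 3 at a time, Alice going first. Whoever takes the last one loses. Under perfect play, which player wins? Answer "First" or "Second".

Positions where the player to move wins (W) vs loses (L):
i:   0  1  2  3  4  5  6  7  8  9 10 11
     W  L  W  L  W  L  W  L  W  L  W  L
Position 11 is L, so the second player wins.

Second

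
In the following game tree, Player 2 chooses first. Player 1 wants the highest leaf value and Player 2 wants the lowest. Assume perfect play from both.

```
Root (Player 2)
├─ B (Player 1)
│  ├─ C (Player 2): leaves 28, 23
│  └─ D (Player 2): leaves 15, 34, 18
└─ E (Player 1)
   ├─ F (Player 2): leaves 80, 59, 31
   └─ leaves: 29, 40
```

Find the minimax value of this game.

C (Player 2): min(28, 23) = 23
D (Player 2): min(15, 34, 18) = 15
B (Player 1): max(23, 15) = 23
F (Player 2): min(80, 59, 31) = 31
E (Player 1): max(31, 29, 40) = 40
Root (Player 2): min(23, 40) = 23

23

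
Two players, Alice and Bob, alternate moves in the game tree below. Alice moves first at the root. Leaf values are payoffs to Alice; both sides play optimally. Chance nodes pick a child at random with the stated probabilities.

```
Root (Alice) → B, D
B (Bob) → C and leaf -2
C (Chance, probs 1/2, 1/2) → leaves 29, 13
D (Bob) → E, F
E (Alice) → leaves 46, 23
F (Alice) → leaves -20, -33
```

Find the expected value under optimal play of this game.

-2

C (Chance): 1/2·29 + 1/2·13 = 21
B (Bob): min(21, -2) = -2
E (Alice): max(46, 23) = 46
F (Alice): max(-20, -33) = -20
D (Bob): min(46, -20) = -20
Root (Alice): max(-2, -20) = -2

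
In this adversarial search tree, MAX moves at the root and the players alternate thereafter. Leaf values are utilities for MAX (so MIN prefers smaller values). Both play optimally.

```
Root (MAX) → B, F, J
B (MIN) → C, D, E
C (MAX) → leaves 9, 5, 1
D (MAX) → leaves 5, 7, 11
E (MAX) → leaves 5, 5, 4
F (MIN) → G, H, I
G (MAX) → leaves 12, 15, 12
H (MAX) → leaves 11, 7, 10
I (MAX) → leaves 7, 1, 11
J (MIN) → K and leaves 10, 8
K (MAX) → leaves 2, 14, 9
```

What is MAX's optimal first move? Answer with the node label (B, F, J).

F

C (MAX): max(9, 5, 1) = 9
D (MAX): max(5, 7, 11) = 11
E (MAX): max(5, 5, 4) = 5
B (MIN): min(9, 11, 5) = 5
G (MAX): max(12, 15, 12) = 15
H (MAX): max(11, 7, 10) = 11
I (MAX): max(7, 1, 11) = 11
F (MIN): min(15, 11, 11) = 11
K (MAX): max(2, 14, 9) = 14
J (MIN): min(14, 10, 8) = 8
Root (MAX): max(5, 11, 8) = 11
MAX picks the child with the highest value: F (value 11).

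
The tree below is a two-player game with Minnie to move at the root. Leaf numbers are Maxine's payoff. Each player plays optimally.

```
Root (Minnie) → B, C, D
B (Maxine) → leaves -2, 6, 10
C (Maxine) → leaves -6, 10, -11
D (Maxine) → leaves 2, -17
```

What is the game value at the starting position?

B (Maxine): max(-2, 6, 10) = 10
C (Maxine): max(-6, 10, -11) = 10
D (Maxine): max(2, -17) = 2
Root (Minnie): min(10, 10, 2) = 2

2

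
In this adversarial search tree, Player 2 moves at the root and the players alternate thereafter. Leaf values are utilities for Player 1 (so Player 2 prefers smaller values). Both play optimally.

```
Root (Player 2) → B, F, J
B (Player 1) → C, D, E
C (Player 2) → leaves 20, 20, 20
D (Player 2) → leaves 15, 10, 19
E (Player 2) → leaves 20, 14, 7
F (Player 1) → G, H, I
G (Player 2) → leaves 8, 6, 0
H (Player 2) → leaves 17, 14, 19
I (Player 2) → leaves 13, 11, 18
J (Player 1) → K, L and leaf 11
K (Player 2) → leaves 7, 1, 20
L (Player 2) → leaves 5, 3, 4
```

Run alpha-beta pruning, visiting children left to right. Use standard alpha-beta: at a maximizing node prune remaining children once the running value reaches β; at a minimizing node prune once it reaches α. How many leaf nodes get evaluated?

19

C [α=-∞,β=+∞]: v=20
D [α=20,β=+∞]: v=15 after child 1 ≤ α → α-cutoff, skip 2
E [α=20,β=+∞]: v=20 after child 1 ≤ α → α-cutoff, skip 2
B [α=-∞,β=+∞]: v=20
G [α=-∞,β=20]: v=0
H [α=0,β=20]: v=14
I [α=14,β=20]: v=13 after child 1 ≤ α → α-cutoff, skip 2
F [α=-∞,β=20]: v=14
K [α=-∞,β=14]: v=1
L [α=1,β=14]: v=3
J [α=-∞,β=14]: v=11
Root [α=-∞,β=+∞]: v=11
Leaves evaluated: 19 of 25.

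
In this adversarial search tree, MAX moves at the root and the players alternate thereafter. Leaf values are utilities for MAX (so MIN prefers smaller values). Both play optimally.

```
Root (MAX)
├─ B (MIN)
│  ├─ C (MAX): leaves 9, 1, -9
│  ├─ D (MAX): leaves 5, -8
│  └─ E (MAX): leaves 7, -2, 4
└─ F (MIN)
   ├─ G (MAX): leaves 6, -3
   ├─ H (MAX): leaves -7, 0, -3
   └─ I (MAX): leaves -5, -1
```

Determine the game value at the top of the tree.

C (MAX): max(9, 1, -9) = 9
D (MAX): max(5, -8) = 5
E (MAX): max(7, -2, 4) = 7
B (MIN): min(9, 5, 7) = 5
G (MAX): max(6, -3) = 6
H (MAX): max(-7, 0, -3) = 0
I (MAX): max(-5, -1) = -1
F (MIN): min(6, 0, -1) = -1
Root (MAX): max(5, -1) = 5

5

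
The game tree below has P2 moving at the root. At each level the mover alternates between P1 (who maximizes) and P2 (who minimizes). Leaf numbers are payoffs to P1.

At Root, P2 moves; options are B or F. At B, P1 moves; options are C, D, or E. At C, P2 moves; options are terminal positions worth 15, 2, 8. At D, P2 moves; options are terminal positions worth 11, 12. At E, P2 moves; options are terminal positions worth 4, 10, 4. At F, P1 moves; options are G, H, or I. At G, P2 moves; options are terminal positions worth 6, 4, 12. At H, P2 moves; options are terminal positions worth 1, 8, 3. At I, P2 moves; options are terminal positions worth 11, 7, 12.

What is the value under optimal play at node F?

7

G: min(6, 4, 12) = 4
H: min(1, 8, 3) = 1
I: min(11, 7, 12) = 7
F: max(4, 1, 7) = 7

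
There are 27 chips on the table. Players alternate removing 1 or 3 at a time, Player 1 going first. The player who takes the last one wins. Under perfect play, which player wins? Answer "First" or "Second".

Mark each pile size as W (mover wins) or L (mover loses):
i:   0  1  2  3  4  5  6  7  8  9 10 11 12 13 14 15 16 17 18 19 20 21 22 23 24 25 26 27
     L  W  L  W  L  W  L  W  L  W  L  W  L  W  L  W  L  W  L  W  L  W  L  W  L  W  L  W
Position 27 is W, so the first player wins.

First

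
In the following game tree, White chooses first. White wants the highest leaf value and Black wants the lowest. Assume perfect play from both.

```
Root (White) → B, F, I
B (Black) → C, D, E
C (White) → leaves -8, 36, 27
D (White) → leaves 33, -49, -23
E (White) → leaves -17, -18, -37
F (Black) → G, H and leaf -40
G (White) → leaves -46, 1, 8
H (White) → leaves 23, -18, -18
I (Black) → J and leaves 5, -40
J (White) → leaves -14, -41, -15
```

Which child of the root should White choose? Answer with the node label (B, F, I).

B

C (White): max(-8, 36, 27) = 36
D (White): max(33, -49, -23) = 33
E (White): max(-17, -18, -37) = -17
B (Black): min(36, 33, -17) = -17
G (White): max(-46, 1, 8) = 8
H (White): max(23, -18, -18) = 23
F (Black): min(8, 23, -40) = -40
J (White): max(-14, -41, -15) = -14
I (Black): min(-14, 5, -40) = -40
Root (White): max(-17, -40, -40) = -17
White picks the child with the highest value: B (value -17).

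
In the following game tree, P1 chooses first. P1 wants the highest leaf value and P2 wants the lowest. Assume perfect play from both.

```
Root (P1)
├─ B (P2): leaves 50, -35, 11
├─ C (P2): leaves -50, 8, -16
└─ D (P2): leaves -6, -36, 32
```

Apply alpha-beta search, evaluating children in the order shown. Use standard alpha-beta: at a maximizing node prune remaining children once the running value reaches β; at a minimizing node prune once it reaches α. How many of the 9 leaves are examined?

6

B [α=-∞,β=+∞]: v=-35
C [α=-35,β=+∞]: v=-50 after child 1 ≤ α → α-cutoff, skip 2
D [α=-35,β=+∞]: v=-36 after child 2 ≤ α → α-cutoff, skip 1
Root [α=-∞,β=+∞]: v=-35
Leaves evaluated: 6 of 9.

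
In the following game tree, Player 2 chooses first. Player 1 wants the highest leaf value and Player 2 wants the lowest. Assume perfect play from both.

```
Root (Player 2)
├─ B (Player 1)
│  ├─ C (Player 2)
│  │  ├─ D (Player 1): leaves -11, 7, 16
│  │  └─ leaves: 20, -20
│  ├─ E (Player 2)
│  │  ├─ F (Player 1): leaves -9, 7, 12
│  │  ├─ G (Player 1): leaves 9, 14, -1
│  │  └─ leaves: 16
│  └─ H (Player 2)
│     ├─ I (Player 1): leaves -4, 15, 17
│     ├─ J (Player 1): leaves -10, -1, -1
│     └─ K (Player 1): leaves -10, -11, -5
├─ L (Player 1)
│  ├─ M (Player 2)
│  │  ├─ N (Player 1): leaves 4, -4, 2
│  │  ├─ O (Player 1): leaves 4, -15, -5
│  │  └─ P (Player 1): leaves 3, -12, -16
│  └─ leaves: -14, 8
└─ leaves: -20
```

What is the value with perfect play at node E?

F: max(-9, 7, 12) = 12
G: max(9, 14, -1) = 14
E: min(12, 14, 16) = 12

12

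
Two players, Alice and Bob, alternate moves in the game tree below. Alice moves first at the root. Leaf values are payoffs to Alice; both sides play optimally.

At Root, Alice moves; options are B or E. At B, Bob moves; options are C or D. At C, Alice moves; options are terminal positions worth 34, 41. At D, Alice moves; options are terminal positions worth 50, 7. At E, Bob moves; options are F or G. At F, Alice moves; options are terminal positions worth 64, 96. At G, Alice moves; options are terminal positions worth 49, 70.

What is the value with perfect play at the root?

C (Alice): max(34, 41) = 41
D (Alice): max(50, 7) = 50
B (Bob): min(41, 50) = 41
F (Alice): max(64, 96) = 96
G (Alice): max(49, 70) = 70
E (Bob): min(96, 70) = 70
Root (Alice): max(41, 70) = 70

70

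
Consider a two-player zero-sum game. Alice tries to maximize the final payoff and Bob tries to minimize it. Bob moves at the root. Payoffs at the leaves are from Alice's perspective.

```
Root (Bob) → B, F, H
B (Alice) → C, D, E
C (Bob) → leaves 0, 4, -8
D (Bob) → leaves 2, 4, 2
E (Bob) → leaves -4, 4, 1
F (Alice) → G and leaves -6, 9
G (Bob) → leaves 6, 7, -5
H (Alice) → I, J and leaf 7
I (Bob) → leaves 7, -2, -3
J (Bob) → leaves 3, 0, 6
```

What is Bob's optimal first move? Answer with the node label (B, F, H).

B

C (Bob): min(0, 4, -8) = -8
D (Bob): min(2, 4, 2) = 2
E (Bob): min(-4, 4, 1) = -4
B (Alice): max(-8, 2, -4) = 2
G (Bob): min(6, 7, -5) = -5
F (Alice): max(-5, -6, 9) = 9
I (Bob): min(7, -2, -3) = -3
J (Bob): min(3, 0, 6) = 0
H (Alice): max(-3, 0, 7) = 7
Root (Bob): min(2, 9, 7) = 2
Bob picks the child with the lowest value: B (value 2).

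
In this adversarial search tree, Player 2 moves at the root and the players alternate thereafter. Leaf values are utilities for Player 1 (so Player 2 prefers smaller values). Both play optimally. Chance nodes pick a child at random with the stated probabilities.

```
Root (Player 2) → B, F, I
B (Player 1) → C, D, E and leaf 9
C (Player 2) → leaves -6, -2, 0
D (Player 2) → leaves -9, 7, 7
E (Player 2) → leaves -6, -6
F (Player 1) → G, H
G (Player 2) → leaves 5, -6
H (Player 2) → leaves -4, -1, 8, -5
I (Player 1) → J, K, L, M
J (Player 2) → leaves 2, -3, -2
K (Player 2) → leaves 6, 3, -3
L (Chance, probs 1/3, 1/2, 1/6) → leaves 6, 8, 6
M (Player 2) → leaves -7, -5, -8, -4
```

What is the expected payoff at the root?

-5

C (Player 2): min(-6, -2, 0) = -6
D (Player 2): min(-9, 7, 7) = -9
E (Player 2): min(-6, -6) = -6
B (Player 1): max(-6, -9, -6, 9) = 9
G (Player 2): min(5, -6) = -6
H (Player 2): min(-4, -1, 8, -5) = -5
F (Player 1): max(-6, -5) = -5
J (Player 2): min(2, -3, -2) = -3
K (Player 2): min(6, 3, -3) = -3
L (Chance): 1/3·6 + 1/2·8 + 1/6·6 = 7
M (Player 2): min(-7, -5, -8, -4) = -8
I (Player 1): max(-3, -3, 7, -8) = 7
Root (Player 2): min(9, -5, 7) = -5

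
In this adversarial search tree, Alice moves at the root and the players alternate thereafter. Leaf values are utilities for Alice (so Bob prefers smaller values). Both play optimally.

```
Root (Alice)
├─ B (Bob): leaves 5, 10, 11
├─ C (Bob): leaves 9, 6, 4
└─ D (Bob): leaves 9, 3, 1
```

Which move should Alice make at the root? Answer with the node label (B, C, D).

B

B (Bob): min(5, 10, 11) = 5
C (Bob): min(9, 6, 4) = 4
D (Bob): min(9, 3, 1) = 1
Root (Alice): max(5, 4, 1) = 5
Alice picks the child with the highest value: B (value 5).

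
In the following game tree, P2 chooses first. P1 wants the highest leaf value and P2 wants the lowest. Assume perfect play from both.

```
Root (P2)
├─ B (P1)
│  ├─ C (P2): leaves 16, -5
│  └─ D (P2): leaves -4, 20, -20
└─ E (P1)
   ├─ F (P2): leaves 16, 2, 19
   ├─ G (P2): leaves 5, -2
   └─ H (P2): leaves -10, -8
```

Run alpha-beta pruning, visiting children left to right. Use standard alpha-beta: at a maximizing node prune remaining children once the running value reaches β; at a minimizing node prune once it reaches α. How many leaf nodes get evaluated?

8

C [α=-∞,β=+∞]: v=-5
D [α=-5,β=+∞]: v=-20
B [α=-∞,β=+∞]: v=-5
F [α=-∞,β=-5]: v=2
E [α=-∞,β=-5]: v=2 after child 1 ≥ β → β-cutoff, skip 2
Root [α=-∞,β=+∞]: v=-5
Leaves evaluated: 8 of 12.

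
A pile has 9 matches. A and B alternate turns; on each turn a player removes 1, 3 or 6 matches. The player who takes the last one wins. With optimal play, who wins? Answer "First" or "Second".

Second

Positions where the player to move wins (W) vs loses (L):
i:   0  1  2  3  4  5  6  7  8  9
     L  W  L  W  L  W  W  W  W  L
Position 9 is L, so the second player wins.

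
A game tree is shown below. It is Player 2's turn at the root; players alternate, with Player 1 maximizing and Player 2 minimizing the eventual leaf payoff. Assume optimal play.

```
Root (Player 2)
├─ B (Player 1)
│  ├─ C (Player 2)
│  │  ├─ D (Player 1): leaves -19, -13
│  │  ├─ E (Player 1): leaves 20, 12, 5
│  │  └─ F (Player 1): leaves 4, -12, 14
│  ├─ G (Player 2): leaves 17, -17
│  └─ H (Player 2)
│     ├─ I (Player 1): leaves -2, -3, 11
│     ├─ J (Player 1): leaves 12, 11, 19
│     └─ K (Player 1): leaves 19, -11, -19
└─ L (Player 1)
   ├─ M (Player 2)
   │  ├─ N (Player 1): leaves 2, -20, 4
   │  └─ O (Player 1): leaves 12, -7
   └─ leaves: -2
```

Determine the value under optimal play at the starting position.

D (Player 1): max(-19, -13) = -13
E (Player 1): max(20, 12, 5) = 20
F (Player 1): max(4, -12, 14) = 14
C (Player 2): min(-13, 20, 14) = -13
G (Player 2): min(17, -17) = -17
I (Player 1): max(-2, -3, 11) = 11
J (Player 1): max(12, 11, 19) = 19
K (Player 1): max(19, -11, -19) = 19
H (Player 2): min(11, 19, 19) = 11
B (Player 1): max(-13, -17, 11) = 11
N (Player 1): max(2, -20, 4) = 4
O (Player 1): max(12, -7) = 12
M (Player 2): min(4, 12) = 4
L (Player 1): max(4, -2) = 4
Root (Player 2): min(11, 4) = 4

4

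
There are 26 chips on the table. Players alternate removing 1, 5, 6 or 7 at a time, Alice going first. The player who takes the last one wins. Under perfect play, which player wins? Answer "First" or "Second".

Mark each pile size as W (mover wins) or L (mover loses):
i:   0  1  2  3  4  5  6  7  8  9 10 11 12 13 14 15 16 17 18 19 20 21 22 23 24 25 26
     L  W  L  W  L  W  W  W  W  W  W  W  L  W  L  W  L  W  W  W  W  W  W  W  L  W  L
Position 26 is L, so the second player wins.

Second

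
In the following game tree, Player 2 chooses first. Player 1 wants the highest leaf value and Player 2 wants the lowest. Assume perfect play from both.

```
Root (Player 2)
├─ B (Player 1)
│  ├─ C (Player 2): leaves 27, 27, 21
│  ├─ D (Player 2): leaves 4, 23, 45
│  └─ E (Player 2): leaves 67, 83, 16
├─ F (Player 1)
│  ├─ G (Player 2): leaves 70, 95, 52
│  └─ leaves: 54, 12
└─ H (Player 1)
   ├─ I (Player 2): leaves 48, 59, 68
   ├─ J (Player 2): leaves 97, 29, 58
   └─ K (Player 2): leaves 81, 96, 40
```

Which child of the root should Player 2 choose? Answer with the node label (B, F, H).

B

C (Player 2): min(27, 27, 21) = 21
D (Player 2): min(4, 23, 45) = 4
E (Player 2): min(67, 83, 16) = 16
B (Player 1): max(21, 4, 16) = 21
G (Player 2): min(70, 95, 52) = 52
F (Player 1): max(52, 54, 12) = 54
I (Player 2): min(48, 59, 68) = 48
J (Player 2): min(97, 29, 58) = 29
K (Player 2): min(81, 96, 40) = 40
H (Player 1): max(48, 29, 40) = 48
Root (Player 2): min(21, 54, 48) = 21
Player 2 picks the child with the lowest value: B (value 21).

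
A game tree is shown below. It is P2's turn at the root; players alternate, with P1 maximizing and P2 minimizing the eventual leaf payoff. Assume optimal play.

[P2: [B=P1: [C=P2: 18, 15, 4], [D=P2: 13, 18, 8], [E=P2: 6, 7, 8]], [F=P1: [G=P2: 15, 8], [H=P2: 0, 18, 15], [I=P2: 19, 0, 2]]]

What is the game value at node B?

8

C: min(18, 15, 4) = 4
D: min(13, 18, 8) = 8
E: min(6, 7, 8) = 6
B: max(4, 8, 6) = 8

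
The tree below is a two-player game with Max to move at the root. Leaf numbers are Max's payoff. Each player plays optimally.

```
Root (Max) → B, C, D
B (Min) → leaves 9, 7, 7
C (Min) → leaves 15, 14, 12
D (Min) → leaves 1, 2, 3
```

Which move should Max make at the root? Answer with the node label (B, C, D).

C

B (Min): min(9, 7, 7) = 7
C (Min): min(15, 14, 12) = 12
D (Min): min(1, 2, 3) = 1
Root (Max): max(7, 12, 1) = 12
Max picks the child with the highest value: C (value 12).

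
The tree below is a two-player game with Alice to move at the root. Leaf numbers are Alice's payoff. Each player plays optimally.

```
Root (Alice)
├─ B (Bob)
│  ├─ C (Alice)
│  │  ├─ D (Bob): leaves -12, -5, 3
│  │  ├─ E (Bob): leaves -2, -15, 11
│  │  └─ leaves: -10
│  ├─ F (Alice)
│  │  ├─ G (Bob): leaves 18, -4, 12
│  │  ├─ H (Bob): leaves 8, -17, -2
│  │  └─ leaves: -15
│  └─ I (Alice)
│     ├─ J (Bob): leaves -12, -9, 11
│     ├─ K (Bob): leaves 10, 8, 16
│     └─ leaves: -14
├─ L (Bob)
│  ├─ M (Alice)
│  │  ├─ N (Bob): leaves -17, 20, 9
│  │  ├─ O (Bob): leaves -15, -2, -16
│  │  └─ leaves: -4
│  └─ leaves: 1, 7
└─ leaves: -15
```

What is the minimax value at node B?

-10

D: min(-12, -5, 3) = -12
E: min(-2, -15, 11) = -15
C: max(-12, -15, -10) = -10
G: min(18, -4, 12) = -4
H: min(8, -17, -2) = -17
F: max(-4, -17, -15) = -4
J: min(-12, -9, 11) = -12
K: min(10, 8, 16) = 8
I: max(-12, 8, -14) = 8
B: min(-10, -4, 8) = -10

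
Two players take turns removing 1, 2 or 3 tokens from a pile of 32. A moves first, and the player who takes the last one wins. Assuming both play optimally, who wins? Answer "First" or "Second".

Positions where the player to move wins (W) vs loses (L):
i:   0  1  2  3  4  5  6  7  8  9 10 11 12 13 14 15 16 17 18 19 20 21 22 23 24 25 26 27 28 29 30 31 32
     L  W  W  W  L  W  W  W  L  W  W  W  L  W  W  W  L  W  W  W  L  W  W  W  L  W  W  W  L  W  W  W  L
Position 32 is L, so the second player wins.

Second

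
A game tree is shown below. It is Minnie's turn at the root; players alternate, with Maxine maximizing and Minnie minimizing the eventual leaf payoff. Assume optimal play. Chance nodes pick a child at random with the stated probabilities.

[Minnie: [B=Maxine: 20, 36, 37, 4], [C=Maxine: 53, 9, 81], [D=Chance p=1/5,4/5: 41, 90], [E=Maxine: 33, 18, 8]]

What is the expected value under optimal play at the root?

33

B (Maxine): max(20, 36, 37, 4) = 37
C (Maxine): max(53, 9, 81) = 81
D (Chance): 1/5·41 + 4/5·90 = 80.2
E (Maxine): max(33, 18, 8) = 33
Root (Minnie): min(37, 81, 80.2, 33) = 33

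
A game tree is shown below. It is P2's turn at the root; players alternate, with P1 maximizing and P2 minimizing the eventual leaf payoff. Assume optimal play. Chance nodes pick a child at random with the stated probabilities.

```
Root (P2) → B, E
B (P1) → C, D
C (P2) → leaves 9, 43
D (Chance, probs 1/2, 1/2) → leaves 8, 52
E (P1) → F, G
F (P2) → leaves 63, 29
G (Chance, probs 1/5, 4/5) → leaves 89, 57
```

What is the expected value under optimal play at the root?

30

C (P2): min(9, 43) = 9
D (Chance): 1/2·8 + 1/2·52 = 30
B (P1): max(9, 30) = 30
F (P2): min(63, 29) = 29
G (Chance): 1/5·89 + 4/5·57 = 63.4
E (P1): max(29, 63.4) = 63.4
Root (P2): min(30, 63.4) = 30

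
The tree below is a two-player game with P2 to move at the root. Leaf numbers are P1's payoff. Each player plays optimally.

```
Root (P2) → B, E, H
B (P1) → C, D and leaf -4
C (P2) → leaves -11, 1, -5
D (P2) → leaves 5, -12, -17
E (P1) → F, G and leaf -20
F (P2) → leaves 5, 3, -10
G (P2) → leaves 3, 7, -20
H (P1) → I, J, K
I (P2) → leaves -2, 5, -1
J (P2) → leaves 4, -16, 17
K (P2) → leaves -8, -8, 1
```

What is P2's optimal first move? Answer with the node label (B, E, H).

C (P2): min(-11, 1, -5) = -11
D (P2): min(5, -12, -17) = -17
B (P1): max(-11, -17, -4) = -4
F (P2): min(5, 3, -10) = -10
G (P2): min(3, 7, -20) = -20
E (P1): max(-10, -20, -20) = -10
I (P2): min(-2, 5, -1) = -2
J (P2): min(4, -16, 17) = -16
K (P2): min(-8, -8, 1) = -8
H (P1): max(-2, -16, -8) = -2
Root (P2): min(-4, -10, -2) = -10
P2 picks the child with the lowest value: E (value -10).

E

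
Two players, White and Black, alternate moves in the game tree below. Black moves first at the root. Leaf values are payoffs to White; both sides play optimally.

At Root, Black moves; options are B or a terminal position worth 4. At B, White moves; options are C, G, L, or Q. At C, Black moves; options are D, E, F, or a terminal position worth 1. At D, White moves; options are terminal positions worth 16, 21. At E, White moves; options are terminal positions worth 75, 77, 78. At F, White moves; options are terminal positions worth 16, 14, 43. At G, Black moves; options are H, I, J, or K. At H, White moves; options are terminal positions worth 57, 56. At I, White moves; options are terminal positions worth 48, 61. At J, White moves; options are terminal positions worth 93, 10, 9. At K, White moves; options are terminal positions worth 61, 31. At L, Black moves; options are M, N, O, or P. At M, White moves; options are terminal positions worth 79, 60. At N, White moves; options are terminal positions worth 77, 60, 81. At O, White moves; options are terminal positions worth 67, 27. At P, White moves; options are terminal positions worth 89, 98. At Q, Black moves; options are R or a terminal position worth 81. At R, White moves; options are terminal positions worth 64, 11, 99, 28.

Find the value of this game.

D (White): max(16, 21) = 21
E (White): max(75, 77, 78) = 78
F (White): max(16, 14, 43) = 43
C (Black): min(21, 78, 43, 1) = 1
H (White): max(57, 56) = 57
I (White): max(48, 61) = 61
J (White): max(93, 10, 9) = 93
K (White): max(61, 31) = 61
G (Black): min(57, 61, 93, 61) = 57
M (White): max(79, 60) = 79
N (White): max(77, 60, 81) = 81
O (White): max(67, 27) = 67
P (White): max(89, 98) = 98
L (Black): min(79, 81, 67, 98) = 67
R (White): max(64, 11, 99, 28) = 99
Q (Black): min(99, 81) = 81
B (White): max(1, 57, 67, 81) = 81
Root (Black): min(81, 4) = 4

4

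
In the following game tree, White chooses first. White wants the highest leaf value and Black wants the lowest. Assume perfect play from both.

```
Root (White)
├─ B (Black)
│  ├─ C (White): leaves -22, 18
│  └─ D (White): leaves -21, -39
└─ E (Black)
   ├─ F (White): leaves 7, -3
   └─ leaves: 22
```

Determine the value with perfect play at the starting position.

7

C (White): max(-22, 18) = 18
D (White): max(-21, -39) = -21
B (Black): min(18, -21) = -21
F (White): max(7, -3) = 7
E (Black): min(7, 22) = 7
Root (White): max(-21, 7) = 7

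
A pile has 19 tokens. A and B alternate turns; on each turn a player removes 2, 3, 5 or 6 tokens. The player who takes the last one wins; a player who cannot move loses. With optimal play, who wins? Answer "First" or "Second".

Compute winning (W) and losing (L) positions by backward induction:
i:   0  1  2  3  4  5  6  7  8  9 10 11 12 13 14 15 16 17 18 19
     L  L  W  W  W  W  W  W  L  L  W  W  W  W  W  W  L  L  W  W
Position 19 is W, so the first player wins.

First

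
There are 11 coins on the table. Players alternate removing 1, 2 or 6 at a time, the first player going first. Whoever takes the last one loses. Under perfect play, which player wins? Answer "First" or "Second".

Second

W/L table (W = player to move can force a win):
i:   0  1  2  3  4  5  6  7  8  9 10 11
     W  L  W  W  L  W  W  W  L  W  W  L
Position 11 is L, so the second player wins.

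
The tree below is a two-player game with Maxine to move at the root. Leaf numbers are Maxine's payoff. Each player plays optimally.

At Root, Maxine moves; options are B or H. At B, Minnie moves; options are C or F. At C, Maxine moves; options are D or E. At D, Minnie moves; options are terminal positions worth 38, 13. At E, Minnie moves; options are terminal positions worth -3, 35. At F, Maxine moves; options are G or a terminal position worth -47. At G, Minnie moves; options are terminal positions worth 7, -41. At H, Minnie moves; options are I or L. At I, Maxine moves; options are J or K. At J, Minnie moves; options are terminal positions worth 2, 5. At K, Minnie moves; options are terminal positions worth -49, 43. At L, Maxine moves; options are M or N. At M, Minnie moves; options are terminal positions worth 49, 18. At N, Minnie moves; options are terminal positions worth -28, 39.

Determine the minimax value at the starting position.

D (Minnie): min(38, 13) = 13
E (Minnie): min(-3, 35) = -3
C (Maxine): max(13, -3) = 13
G (Minnie): min(7, -41) = -41
F (Maxine): max(-41, -47) = -41
B (Minnie): min(13, -41) = -41
J (Minnie): min(2, 5) = 2
K (Minnie): min(-49, 43) = -49
I (Maxine): max(2, -49) = 2
M (Minnie): min(49, 18) = 18
N (Minnie): min(-28, 39) = -28
L (Maxine): max(18, -28) = 18
H (Minnie): min(2, 18) = 2
Root (Maxine): max(-41, 2) = 2

2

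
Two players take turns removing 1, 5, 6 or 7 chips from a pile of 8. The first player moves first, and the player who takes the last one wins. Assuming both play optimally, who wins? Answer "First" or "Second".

i:   0  1  2  3  4  5  6  7  8
     L  W  L  W  L  W  W  W  W
Position 8 is W, so the first player wins.

First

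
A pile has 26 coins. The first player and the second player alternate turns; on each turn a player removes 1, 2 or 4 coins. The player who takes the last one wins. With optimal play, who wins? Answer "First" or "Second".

First

Mark each pile size as W (mover wins) or L (mover loses):
i:   0  1  2  3  4  5  6  7  8  9 10 11 12 13 14 15 16 17 18 19 20 21 22 23 24 25 26
     L  W  W  L  W  W  L  W  W  L  W  W  L  W  W  L  W  W  L  W  W  L  W  W  L  W  W
Position 26 is W, so the first player wins.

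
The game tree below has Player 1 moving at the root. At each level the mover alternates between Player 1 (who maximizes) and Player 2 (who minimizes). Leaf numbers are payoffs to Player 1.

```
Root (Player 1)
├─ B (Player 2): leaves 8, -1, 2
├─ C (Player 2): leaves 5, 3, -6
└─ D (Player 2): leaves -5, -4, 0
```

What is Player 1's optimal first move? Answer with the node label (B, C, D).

B

B (Player 2): min(8, -1, 2) = -1
C (Player 2): min(5, 3, -6) = -6
D (Player 2): min(-5, -4, 0) = -5
Root (Player 1): max(-1, -6, -5) = -1
Player 1 picks the child with the highest value: B (value -1).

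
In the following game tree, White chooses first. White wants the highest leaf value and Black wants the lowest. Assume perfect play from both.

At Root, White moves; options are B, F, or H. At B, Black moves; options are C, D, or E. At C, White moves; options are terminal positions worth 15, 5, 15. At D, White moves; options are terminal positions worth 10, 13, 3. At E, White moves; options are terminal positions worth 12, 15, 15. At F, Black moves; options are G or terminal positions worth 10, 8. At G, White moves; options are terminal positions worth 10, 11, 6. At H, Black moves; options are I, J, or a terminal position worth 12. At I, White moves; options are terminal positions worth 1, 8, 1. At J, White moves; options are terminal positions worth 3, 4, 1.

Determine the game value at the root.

13

C (White): max(15, 5, 15) = 15
D (White): max(10, 13, 3) = 13
E (White): max(12, 15, 15) = 15
B (Black): min(15, 13, 15) = 13
G (White): max(10, 11, 6) = 11
F (Black): min(11, 10, 8) = 8
I (White): max(1, 8, 1) = 8
J (White): max(3, 4, 1) = 4
H (Black): min(8, 4, 12) = 4
Root (White): max(13, 8, 4) = 13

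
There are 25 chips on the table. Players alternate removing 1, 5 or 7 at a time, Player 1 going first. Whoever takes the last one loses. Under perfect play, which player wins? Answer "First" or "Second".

W/L table (W = player to move can force a win):
i:   0  1  2  3  4  5  6  7  8  9 10 11 12 13 14 15 16 17 18 19 20 21 22 23 24 25
     W  L  W  L  W  L  W  L  W  L  W  L  W  L  W  L  W  L  W  L  W  L  W  L  W  L
Position 25 is L, so the second player wins.

Second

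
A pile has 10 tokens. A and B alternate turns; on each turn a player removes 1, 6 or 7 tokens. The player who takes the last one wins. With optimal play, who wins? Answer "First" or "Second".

First

Mark each pile size as W (mover wins) or L (mover loses):
i:   0  1  2  3  4  5  6  7  8  9 10
     L  W  L  W  L  W  W  W  W  W  W
Position 10 is W, so the first player wins.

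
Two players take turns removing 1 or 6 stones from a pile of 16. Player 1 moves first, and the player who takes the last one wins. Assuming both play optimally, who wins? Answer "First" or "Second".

Positions where the player to move wins (W) vs loses (L):
i:   0  1  2  3  4  5  6  7  8  9 10 11 12 13 14 15 16
     L  W  L  W  L  W  W  L  W  L  W  L  W  W  L  W  L
Position 16 is L, so the second player wins.

Second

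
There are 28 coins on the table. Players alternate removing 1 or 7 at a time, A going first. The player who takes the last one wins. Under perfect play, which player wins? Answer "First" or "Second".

Compute winning (W) and losing (L) positions by backward induction:
i:   0  1  2  3  4  5  6  7  8  9 10 11 12 13 14 15 16 17 18 19 20 21 22 23 24 25 26 27 28
     L  W  L  W  L  W  L  W  L  W  L  W  L  W  L  W  L  W  L  W  L  W  L  W  L  W  L  W  L
Position 28 is L, so the second player wins.

Second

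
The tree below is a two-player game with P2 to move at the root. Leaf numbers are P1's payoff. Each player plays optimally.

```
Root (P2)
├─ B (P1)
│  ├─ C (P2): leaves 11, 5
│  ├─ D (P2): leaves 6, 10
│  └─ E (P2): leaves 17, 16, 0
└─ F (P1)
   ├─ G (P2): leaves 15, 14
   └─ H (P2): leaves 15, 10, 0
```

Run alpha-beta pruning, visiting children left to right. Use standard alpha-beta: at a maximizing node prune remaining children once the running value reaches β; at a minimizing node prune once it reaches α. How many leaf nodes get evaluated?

C [α=-∞,β=+∞]: v=5
D [α=5,β=+∞]: v=6
E [α=6,β=+∞]: v=0
B [α=-∞,β=+∞]: v=6
G [α=-∞,β=6]: v=14
F [α=-∞,β=6]: v=14 after child 1 ≥ β → β-cutoff, skip 1
Root [α=-∞,β=+∞]: v=6
Leaves evaluated: 9 of 12.

9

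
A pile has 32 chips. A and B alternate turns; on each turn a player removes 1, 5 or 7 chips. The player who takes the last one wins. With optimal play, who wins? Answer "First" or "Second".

W/L table (W = player to move can force a win):
i:   0  1  2  3  4  5  6  7  8  9 10 11 12 13 14 15 16 17 18 19 20 21 22 23 24 25 26 27 28 29 30 31 32
     L  W  L  W  L  W  L  W  L  W  L  W  L  W  L  W  L  W  L  W  L  W  L  W  L  W  L  W  L  W  L  W  L
Position 32 is L, so the second player wins.

Second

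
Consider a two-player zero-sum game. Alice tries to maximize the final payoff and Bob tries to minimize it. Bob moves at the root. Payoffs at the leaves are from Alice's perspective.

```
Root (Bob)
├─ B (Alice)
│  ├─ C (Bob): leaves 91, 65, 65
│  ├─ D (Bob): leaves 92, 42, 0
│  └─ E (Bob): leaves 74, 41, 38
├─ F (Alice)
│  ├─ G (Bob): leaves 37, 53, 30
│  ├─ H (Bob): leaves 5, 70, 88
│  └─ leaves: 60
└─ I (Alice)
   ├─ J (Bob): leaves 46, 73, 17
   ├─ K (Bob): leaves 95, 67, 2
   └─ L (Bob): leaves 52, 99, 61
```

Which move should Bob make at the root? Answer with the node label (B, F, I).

C (Bob): min(91, 65, 65) = 65
D (Bob): min(92, 42, 0) = 0
E (Bob): min(74, 41, 38) = 38
B (Alice): max(65, 0, 38) = 65
G (Bob): min(37, 53, 30) = 30
H (Bob): min(5, 70, 88) = 5
F (Alice): max(30, 5, 60) = 60
J (Bob): min(46, 73, 17) = 17
K (Bob): min(95, 67, 2) = 2
L (Bob): min(52, 99, 61) = 52
I (Alice): max(17, 2, 52) = 52
Root (Bob): min(65, 60, 52) = 52
Bob picks the child with the lowest value: I (value 52).

I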